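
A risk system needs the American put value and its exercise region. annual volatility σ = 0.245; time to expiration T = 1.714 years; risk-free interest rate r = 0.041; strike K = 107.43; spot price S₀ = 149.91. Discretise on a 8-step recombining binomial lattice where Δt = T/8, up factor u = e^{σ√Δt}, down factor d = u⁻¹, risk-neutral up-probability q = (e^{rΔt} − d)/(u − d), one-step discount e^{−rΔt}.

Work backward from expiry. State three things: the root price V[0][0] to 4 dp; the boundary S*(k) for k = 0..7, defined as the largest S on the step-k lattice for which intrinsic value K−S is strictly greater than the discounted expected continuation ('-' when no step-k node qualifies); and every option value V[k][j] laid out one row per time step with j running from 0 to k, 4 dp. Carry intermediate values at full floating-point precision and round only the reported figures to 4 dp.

params: Δt=0.21425 u=1.12008 d=0.89279 q=0.51050 e^(-rΔt)=0.99125
t_8 payoffs: 46.9201 31.5150 12.1880 0.0000 0.0000 0.0000 0.0000 0.0000 0.0000
t_7: node(7,0) S=67.7762 payoff=39.6538 vs cont=38.7143 → 39.6538 [stop]  node(7,1) S=85.0311 payoff=22.3989 vs cont=21.4593 → 22.3989 [stop]  node(7,2) S=106.6790 payoff=0.7510 vs cont=5.9139 → 5.9139 [wait]  node(7,3) S=133.8382 payoff=0.0000 vs cont=0.0000 → 0.0000 [wait]  node(7,4) S=167.9118 payoff=0.0000 vs cont=0.0000 → 0.0000 [wait]  node(7,5) S=210.6600 payoff=0.0000 vs cont=0.0000 → 0.0000 [wait]  node(7,6) S=264.2915 payoff=0.0000 vs cont=0.0000 → 0.0000 [wait]  node(7,7) S=331.5769 payoff=0.0000 vs cont=0.0000 → 0.0000 [wait]  ⇒ S*(7)=85.0311
t_6: node(6,0) S=75.9150 payoff=31.5150 vs cont=30.5755 → 31.5150 [stop]  node(6,1) S=95.2420 payoff=12.1880 vs cont=13.8610 → 13.8610 [wait]  node(6,2) S=119.4895 payoff=0.0000 vs cont=2.8695 → 2.8695 [wait]  node(6,3) S=149.9100 payoff=0.0000 vs cont=0.0000 → 0.0000 [wait]  node(6,4) S=188.0752 payoff=0.0000 vs cont=0.0000 → 0.0000 [wait]  node(6,5) S=235.9569 payoff=0.0000 vs cont=0.0000 → 0.0000 [wait]  node(6,6) S=296.0286 payoff=0.0000 vs cont=0.0000 → 0.0000 [wait]  ⇒ S*(6)=75.9150
t_5: node(5,0) S=85.0311 payoff=22.3989 vs cont=22.3059 → 22.3989 [stop]  node(5,1) S=106.6790 payoff=0.7510 vs cont=8.1778 → 8.1778 [wait]  node(5,2) S=133.8382 payoff=0.0000 vs cont=1.3924 → 1.3924 [wait]  node(5,3) S=167.9118 payoff=0.0000 vs cont=0.0000 → 0.0000 [wait]  node(5,4) S=210.6600 payoff=0.0000 vs cont=0.0000 → 0.0000 [wait]  node(5,5) S=264.2915 payoff=0.0000 vs cont=0.0000 → 0.0000 [wait]  ⇒ S*(5)=85.0311
t_4: node(4,0) S=95.2420 payoff=12.1880 vs cont=15.0066 → 15.0066 [wait]  node(4,1) S=119.4895 payoff=0.0000 vs cont=4.6726 → 4.6726 [wait]  node(4,2) S=149.9100 payoff=0.0000 vs cont=0.6756 → 0.6756 [wait]  node(4,3) S=188.0752 payoff=0.0000 vs cont=0.0000 → 0.0000 [wait]  node(4,4) S=235.9569 payoff=0.0000 vs cont=0.0000 → 0.0000 [wait]  ⇒ S*(4)=-
t_3: node(3,0) S=106.6790 payoff=0.7510 vs cont=9.6460 → 9.6460 [wait]  node(3,1) S=133.8382 payoff=0.0000 vs cont=2.6091 → 2.6091 [wait]  node(3,2) S=167.9118 payoff=0.0000 vs cont=0.3278 → 0.3278 [wait]  node(3,3) S=210.6600 payoff=0.0000 vs cont=0.0000 → 0.0000 [wait]  ⇒ S*(3)=-
t_2: node(2,0) S=119.4895 payoff=0.0000 vs cont=6.0008 → 6.0008 [wait]  node(2,1) S=149.9100 payoff=0.0000 vs cont=1.4319 → 1.4319 [wait]  node(2,2) S=188.0752 payoff=0.0000 vs cont=0.1591 → 0.1591 [wait]  ⇒ S*(2)=-
t_1: node(1,0) S=133.8382 payoff=0.0000 vs cont=3.6363 → 3.6363 [wait]  node(1,1) S=167.9118 payoff=0.0000 vs cont=0.7753 → 0.7753 [wait]  ⇒ S*(1)=-
t_0: node(0,0) S=149.9100 payoff=0.0000 vs cont=2.1567 → 2.1567 [wait]  ⇒ S*(0)=-

price = 2.1567
boundary = - - - - - 85.0311 75.9150 85.0311
tree:
2.1567
3.6363 0.7753
6.0008 1.4319 0.1591
9.6460 2.6091 0.3278 0.0000
15.0066 4.6726 0.6756 0.0000 0.0000
22.3989 8.1778 1.3924 0.0000 0.0000 0.0000
31.5150 13.8610 2.8695 0.0000 0.0000 0.0000 0.0000
39.6538 22.3989 5.9139 0.0000 0.0000 0.0000 0.0000 0.0000
46.9201 31.5150 12.1880 0.0000 0.0000 0.0000 0.0000 0.0000 0.0000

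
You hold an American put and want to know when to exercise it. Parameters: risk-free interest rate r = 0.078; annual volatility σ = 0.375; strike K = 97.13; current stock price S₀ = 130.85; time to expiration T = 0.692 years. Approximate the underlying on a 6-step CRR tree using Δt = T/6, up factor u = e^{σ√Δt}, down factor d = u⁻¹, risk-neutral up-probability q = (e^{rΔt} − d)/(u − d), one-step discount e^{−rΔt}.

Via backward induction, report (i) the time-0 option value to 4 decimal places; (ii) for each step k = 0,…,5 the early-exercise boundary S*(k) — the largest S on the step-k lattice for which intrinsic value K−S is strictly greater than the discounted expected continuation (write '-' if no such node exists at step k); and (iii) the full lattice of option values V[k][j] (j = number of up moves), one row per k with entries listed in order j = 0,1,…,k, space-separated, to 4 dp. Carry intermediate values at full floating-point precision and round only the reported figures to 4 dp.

price = 2.1491
boundary = - - - - 78.6211 69.2198
tree:
2.1491
3.8272 0.5334
6.6795 1.0842 0.0000
11.3415 2.2039 0.0000 0.0000
18.5089 4.4797 0.0000 0.0000 0.0000
27.9102 9.1058 0.0000 0.0000 0.0000 0.0000
36.1873 18.5089 0.0000 0.0000 0.0000 0.0000 0.0000

params: Δt=0.11533 u=1.13582 d=0.88042 q=0.50359 e^(-rΔt)=0.99104
t_6 payoffs: 36.1873 18.5089 0.0000 0.0000 0.0000 0.0000 0.0000
t_5: node(5,0) S=69.2198 payoff=27.9102 vs cont=27.0403 → 27.9102 [stop]  node(5,1) S=89.2992 payoff=7.8308 vs cont=9.1058 → 9.1058 [wait]  node(5,2) S=115.2033 payoff=0.0000 vs cont=0.0000 → 0.0000 [wait]  node(5,3) S=148.6217 payoff=0.0000 vs cont=0.0000 → 0.0000 [wait]  node(5,4) S=191.7342 payoff=0.0000 vs cont=0.0000 → 0.0000 [wait]  node(5,5) S=247.3529 payoff=0.0000 vs cont=0.0000 → 0.0000 [wait]  ⇒ S*(5)=69.2198
t_4: node(4,0) S=78.6211 payoff=18.5089 vs cont=18.2754 → 18.5089 [stop]  node(4,1) S=101.4277 payoff=0.0000 vs cont=4.4797 → 4.4797 [wait]  node(4,2) S=130.8500 payoff=0.0000 vs cont=0.0000 → 0.0000 [wait]  node(4,3) S=168.8072 payoff=0.0000 vs cont=0.0000 → 0.0000 [wait]  node(4,4) S=217.7751 payoff=0.0000 vs cont=0.0000 → 0.0000 [wait]  ⇒ S*(4)=78.6211
t_3: node(3,0) S=89.2992 payoff=7.8308 vs cont=11.3415 → 11.3415 [wait]  node(3,1) S=115.2033 payoff=0.0000 vs cont=2.2039 → 2.2039 [wait]  node(3,2) S=148.6217 payoff=0.0000 vs cont=0.0000 → 0.0000 [wait]  node(3,3) S=191.7342 payoff=0.0000 vs cont=0.0000 → 0.0000 [wait]  ⇒ S*(3)=-
t_2: node(2,0) S=101.4277 payoff=0.0000 vs cont=6.6795 → 6.6795 [wait]  node(2,1) S=130.8500 payoff=0.0000 vs cont=1.0842 → 1.0842 [wait]  node(2,2) S=168.8072 payoff=0.0000 vs cont=0.0000 → 0.0000 [wait]  ⇒ S*(2)=-
t_1: node(1,0) S=115.2033 payoff=0.0000 vs cont=3.8272 → 3.8272 [wait]  node(1,1) S=148.6217 payoff=0.0000 vs cont=0.5334 → 0.5334 [wait]  ⇒ S*(1)=-
t_0: node(0,0) S=130.8500 payoff=0.0000 vs cont=2.1491 → 2.1491 [wait]  ⇒ S*(0)=-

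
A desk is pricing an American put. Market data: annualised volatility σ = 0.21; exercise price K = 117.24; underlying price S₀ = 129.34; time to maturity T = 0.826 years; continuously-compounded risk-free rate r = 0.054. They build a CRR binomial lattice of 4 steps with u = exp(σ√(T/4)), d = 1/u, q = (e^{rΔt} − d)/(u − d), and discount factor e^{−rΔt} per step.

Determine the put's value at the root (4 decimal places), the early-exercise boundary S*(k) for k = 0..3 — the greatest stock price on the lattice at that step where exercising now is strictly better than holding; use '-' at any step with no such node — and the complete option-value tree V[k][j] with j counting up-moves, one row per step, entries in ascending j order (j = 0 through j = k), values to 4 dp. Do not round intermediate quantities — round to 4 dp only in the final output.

price = 3.5588
boundary = - - - 97.1405
tree:
3.5588
6.5753 1.0098
11.7698 2.1950 0.0000
20.0995 4.7717 0.0000 0.0000
28.9409 10.3728 0.0000 0.0000 0.0000

Δt=0.20650, u=1.10013, d=0.90898, q=0.53482, disc=e^(-rΔt)=0.98891
k=4 terminal: V=max(K-S,0) → 28.9409 10.3728 0.0000 0.0000 0.0000
k=3: j=0 S=97.1405 intr=20.0995 cont=18.7994 V=20.0995[EX]; j=1 S=117.5679 intr=0.0000 cont=4.7717 V=4.7717[hold]; j=2 S=142.2909 intr=0.0000 cont=0.0000 V=0.0000[hold]; j=3 S=172.2128 intr=0.0000 cont=0.0000 V=0.0000[hold]  S*(3)=97.1405
k=2: j=0 S=106.8672 intr=10.3728 cont=11.7698 V=11.7698[hold]; j=1 S=129.3400 intr=0.0000 cont=2.1950 V=2.1950[hold]; j=2 S=156.5385 intr=0.0000 cont=0.0000 V=0.0000[hold]  S*(2)=-
k=1: j=0 S=117.5679 intr=0.0000 cont=6.5753 V=6.5753[hold]; j=1 S=142.2909 intr=0.0000 cont=1.0098 V=1.0098[hold]  S*(1)=-
k=0: j=0 S=129.3400 intr=0.0000 cont=3.5588 V=3.5588[hold]  S*(0)=-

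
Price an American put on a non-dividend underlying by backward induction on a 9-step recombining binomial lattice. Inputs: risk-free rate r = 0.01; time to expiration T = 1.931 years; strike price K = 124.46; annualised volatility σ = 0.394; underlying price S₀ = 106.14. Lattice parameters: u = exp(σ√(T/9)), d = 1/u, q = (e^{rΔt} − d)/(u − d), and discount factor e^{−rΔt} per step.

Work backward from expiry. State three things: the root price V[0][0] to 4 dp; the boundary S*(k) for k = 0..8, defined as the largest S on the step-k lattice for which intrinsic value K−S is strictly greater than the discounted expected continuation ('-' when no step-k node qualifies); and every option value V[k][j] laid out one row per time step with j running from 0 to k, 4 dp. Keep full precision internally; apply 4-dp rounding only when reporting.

price = 33.3704
boundary = - - - - 51.1495 61.3905 73.6818 61.3905 73.6818
tree:
33.3704
42.5685 22.7436
52.7100 30.8788 13.3132
63.2057 40.6524 19.5657 6.0457
73.3105 51.6554 27.9440 9.8357 1.6312
81.8430 63.0695 38.5162 15.6811 3.0292 0.0000
88.9523 73.3105 50.7782 24.3218 5.6253 0.0000 0.0000
94.8755 81.8430 63.0695 36.2551 10.4465 0.0000 0.0000 0.0000
99.8107 88.9523 73.3105 50.7782 19.3996 0.0000 0.0000 0.0000 0.0000
103.9226 94.8755 81.8430 63.0695 36.0259 0.0000 0.0000 0.0000 0.0000 0.0000

Δt=0.21456, u=1.20022, d=0.83318, q=0.46035, disc=e^(-rΔt)=0.99786
k=9 terminal: V=max(K-S,0) → 103.9226 94.8755 81.8430 63.0695 36.0259 0.0000 0.0000 0.0000 0.0000 0.0000
k=8: j=0 S=24.6493 intr=99.8107 cont=99.5440 V=99.8107[EX]; j=1 S=35.5077 intr=88.9523 cont=88.6855 V=88.9523[EX]; j=2 S=51.1495 intr=73.3105 cont=73.0437 V=73.3105[EX]; j=3 S=73.6818 intr=50.7782 cont=50.5114 V=50.7782[EX]; j=4 S=106.1400 intr=18.3200 cont=19.3996 V=19.3996[hold]; j=5 S=152.8966 intr=0.0000 cont=0.0000 V=0.0000[hold]; j=6 S=220.2503 intr=0.0000 cont=0.0000 V=0.0000[hold]; j=7 S=317.2744 intr=0.0000 cont=0.0000 V=0.0000[hold]; j=8 S=457.0395 intr=0.0000 cont=0.0000 V=0.0000[hold]  S*(8)=73.6818
k=7: j=0 S=29.5845 intr=94.8755 cont=94.6088 V=94.8755[EX]; j=1 S=42.6170 intr=81.8430 cont=81.5763 V=81.8430[EX]; j=2 S=61.3905 intr=63.0695 cont=62.8028 V=63.0695[EX]; j=3 S=88.4341 intr=36.0259 cont=36.2551 V=36.2551[hold]; j=4 S=127.3909 intr=0.0000 cont=10.4465 V=10.4465[hold]; j=5 S=183.5089 intr=0.0000 cont=0.0000 V=0.0000[hold]; j=6 S=264.3478 intr=0.0000 cont=0.0000 V=0.0000[hold]; j=7 S=380.7978 intr=0.0000 cont=0.0000 V=0.0000[hold]  S*(7)=61.3905
k=6: j=0 S=35.5077 intr=88.9523 cont=88.6855 V=88.9523[EX]; j=1 S=51.1495 intr=73.3105 cont=73.0437 V=73.3105[EX]; j=2 S=73.6818 intr=50.7782 cont=50.6167 V=50.7782[EX]; j=3 S=106.1400 intr=18.3200 cont=24.3218 V=24.3218[hold]; j=4 S=152.8966 intr=0.0000 cont=5.6253 V=5.6253[hold]; j=5 S=220.2503 intr=0.0000 cont=0.0000 V=0.0000[hold]; j=6 S=317.2744 intr=0.0000 cont=0.0000 V=0.0000[hold]  S*(6)=73.6818
k=5: j=0 S=42.6170 intr=81.8430 cont=81.5763 V=81.8430[EX]; j=1 S=61.3905 intr=63.0695 cont=62.8028 V=63.0695[EX]; j=2 S=88.4341 intr=36.0259 cont=38.5162 V=38.5162[hold]; j=3 S=127.3909 intr=0.0000 cont=15.6811 V=15.6811[hold]; j=4 S=183.5089 intr=0.0000 cont=3.0292 V=3.0292[hold]; j=5 S=264.3478 intr=0.0000 cont=0.0000 V=0.0000[hold]  S*(5)=61.3905
k=4: j=0 S=51.1495 intr=73.3105 cont=73.0437 V=73.3105[EX]; j=1 S=73.6818 intr=50.7782 cont=51.6554 V=51.6554[hold]; j=2 S=106.1400 intr=18.3200 cont=27.9440 V=27.9440[hold]; j=3 S=152.8966 intr=0.0000 cont=9.8357 V=9.8357[hold]; j=4 S=220.2503 intr=0.0000 cont=1.6312 V=1.6312[hold]  S*(4)=51.1495
k=3: j=0 S=61.3905 intr=63.0695 cont=63.2057 V=63.2057[hold]; j=1 S=88.4341 intr=36.0259 cont=40.6524 V=40.6524[hold]; j=2 S=127.3909 intr=0.0000 cont=19.5657 V=19.5657[hold]; j=3 S=183.5089 intr=0.0000 cont=6.0457 V=6.0457[hold]  S*(3)=-
k=2: j=0 S=73.6818 intr=50.7782 cont=52.7100 V=52.7100[hold]; j=1 S=106.1400 intr=18.3200 cont=30.8788 V=30.8788[hold]; j=2 S=152.8966 intr=0.0000 cont=13.3132 V=13.3132[hold]  S*(2)=-
k=1: j=0 S=88.4341 intr=36.0259 cont=42.5685 V=42.5685[hold]; j=1 S=127.3909 intr=0.0000 cont=22.7436 V=22.7436[hold]  S*(1)=-
k=0: j=0 S=106.1400 intr=18.3200 cont=33.3704 V=33.3704[hold]  S*(0)=-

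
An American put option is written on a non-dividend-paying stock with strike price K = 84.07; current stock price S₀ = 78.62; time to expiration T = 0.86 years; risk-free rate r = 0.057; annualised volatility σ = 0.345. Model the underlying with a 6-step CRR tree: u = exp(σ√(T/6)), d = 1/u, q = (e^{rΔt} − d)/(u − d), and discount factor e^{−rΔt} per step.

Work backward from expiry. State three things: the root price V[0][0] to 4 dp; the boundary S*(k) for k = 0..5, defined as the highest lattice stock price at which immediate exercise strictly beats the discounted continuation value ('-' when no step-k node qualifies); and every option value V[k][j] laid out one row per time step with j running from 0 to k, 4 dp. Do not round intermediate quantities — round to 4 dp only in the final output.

Δt=0.14333  u=1.13953  d=0.87756  q=0.49871  discount=0.99186
step 6 (expiry): payoffs max(K−S,0) = 48.1628 37.4436 23.5244 5.4500 0.0000 0.0000 0.0000
step 5: (k=5,j=0): S=40.9172, (K−S)⁺=43.1528, hold=42.4687 ⇒ V=43.1528 exercise | (k=5,j=1): S=53.1321, (K−S)⁺=30.9379, hold=30.2538 ⇒ V=30.9379 exercise | (k=5,j=2): S=68.9934, (K−S)⁺=15.0766, hold=14.3925 ⇒ V=15.0766 exercise | (k=5,j=3): S=89.5898, (K−S)⁺=0.0000, hold=2.7098 ⇒ V=2.7098 continue | (k=5,j=4): S=116.3346, (K−S)⁺=0.0000, hold=0.0000 ⇒ V=0.0000 continue | (k=5,j=5): S=151.0635, (K−S)⁺=0.0000, hold=0.0000 ⇒ V=0.0000 continue  boundary S*=68.9934
step 4: (k=4,j=0): S=46.6264, (K−S)⁺=37.4436, hold=36.7596 ⇒ V=37.4436 exercise | (k=4,j=1): S=60.5456, (K−S)⁺=23.5244, hold=22.8404 ⇒ V=23.5244 exercise | (k=4,j=2): S=78.6200, (K−S)⁺=5.4500, hold=8.8367 ⇒ V=8.8367 continue | (k=4,j=3): S=102.0901, (K−S)⁺=0.0000, hold=1.3474 ⇒ V=1.3474 continue | (k=4,j=4): S=132.5667, (K−S)⁺=0.0000, hold=0.0000 ⇒ V=0.0000 continue  boundary S*=60.5456
step 3: (k=3,j=0): S=53.1321, (K−S)⁺=30.9379, hold=30.2538 ⇒ V=30.9379 exercise | (k=3,j=1): S=68.9934, (K−S)⁺=15.0766, hold=16.0677 ⇒ V=16.0677 continue | (k=3,j=2): S=89.5898, (K−S)⁺=0.0000, hold=5.0602 ⇒ V=5.0602 continue | (k=3,j=3): S=116.3346, (K−S)⁺=0.0000, hold=0.6699 ⇒ V=0.6699 continue  boundary S*=53.1321
step 2: (k=2,j=0): S=60.5456, (K−S)⁺=23.5244, hold=23.3307 ⇒ V=23.5244 exercise | (k=2,j=1): S=78.6200, (K−S)⁺=5.4500, hold=10.4921 ⇒ V=10.4921 continue | (k=2,j=2): S=102.0901, (K−S)⁺=0.0000, hold=2.8474 ⇒ V=2.8474 continue  boundary S*=60.5456
step 1: (k=1,j=0): S=68.9934, (K−S)⁺=15.0766, hold=16.8866 ⇒ V=16.8866 continue | (k=1,j=1): S=89.5898, (K−S)⁺=0.0000, hold=6.6253 ⇒ V=6.6253 continue  boundary S*=-
step 0: (k=0,j=0): S=78.6200, (K−S)⁺=5.4500, hold=11.6735 ⇒ V=11.6735 continue  boundary S*=-

price = 11.6735
boundary = - - 60.5456 53.1321 60.5456 68.9934
tree:
11.6735
16.8866 6.6253
23.5244 10.4921 2.8474
30.9379 16.0677 5.0602 0.6699
37.4436 23.5244 8.8367 1.3474 0.0000
43.1528 30.9379 15.0766 2.7098 0.0000 0.0000
48.1628 37.4436 23.5244 5.4500 0.0000 0.0000 0.0000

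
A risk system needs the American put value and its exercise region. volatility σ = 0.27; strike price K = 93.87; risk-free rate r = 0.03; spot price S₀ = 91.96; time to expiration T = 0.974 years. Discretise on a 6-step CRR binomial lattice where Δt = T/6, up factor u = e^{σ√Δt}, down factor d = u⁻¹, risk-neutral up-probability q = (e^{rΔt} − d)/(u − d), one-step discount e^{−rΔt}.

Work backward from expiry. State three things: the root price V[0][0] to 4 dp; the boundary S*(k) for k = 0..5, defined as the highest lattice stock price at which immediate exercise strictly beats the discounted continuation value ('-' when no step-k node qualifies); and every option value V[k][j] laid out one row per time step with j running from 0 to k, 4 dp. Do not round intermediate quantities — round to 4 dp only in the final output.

price = 9.6085
boundary = - - - 66.3537 73.9792 82.4811
tree:
9.6085
14.2146 5.0082
20.2504 8.2026 1.8015
27.5163 13.0440 3.3488 0.2421
34.3558 19.8908 6.1937 0.4819 0.0000
40.4903 27.5163 11.3889 0.9594 0.0000 0.0000
45.9925 34.3558 19.8908 1.9100 0.0000 0.0000 0.0000

params: Δt=0.16233 u=1.11492 d=0.89692 q=0.49522 e^(-rΔt)=0.99514
t_6 payoffs: 45.9925 34.3558 19.8908 1.9100 0.0000 0.0000 0.0000
t_5: node(5,0) S=53.3797 payoff=40.4903 vs cont=40.0343 → 40.4903 [stop]  node(5,1) S=66.3537 payoff=27.5163 vs cont=27.0602 → 27.5163 [stop]  node(5,2) S=82.4811 payoff=11.3889 vs cont=10.9329 → 11.3889 [stop]  node(5,3) S=102.5282 payoff=0.0000 vs cont=0.9594 → 0.9594 [wait]  node(5,4) S=127.4479 payoff=0.0000 vs cont=0.0000 → 0.0000 [wait]  node(5,5) S=158.4243 payoff=0.0000 vs cont=0.0000 → 0.0000 [wait]  ⇒ S*(5)=82.4811
t_4: node(4,0) S=59.5142 payoff=34.3558 vs cont=33.8998 → 34.3558 [stop]  node(4,1) S=73.9792 payoff=19.8908 vs cont=19.4347 → 19.8908 [stop]  node(4,2) S=91.9600 payoff=1.9100 vs cont=6.1937 → 6.1937 [wait]  node(4,3) S=114.3110 payoff=0.0000 vs cont=0.4819 → 0.4819 [wait]  node(4,4) S=142.0945 payoff=0.0000 vs cont=0.0000 → 0.0000 [wait]  ⇒ S*(4)=73.9792
t_3: node(3,0) S=66.3537 payoff=27.5163 vs cont=27.0602 → 27.5163 [stop]  node(3,1) S=82.4811 payoff=11.3889 vs cont=13.0440 → 13.0440 [wait]  node(3,2) S=102.5282 payoff=0.0000 vs cont=3.3488 → 3.3488 [wait]  node(3,3) S=127.4479 payoff=0.0000 vs cont=0.2421 → 0.2421 [wait]  ⇒ S*(3)=66.3537
t_2: node(2,0) S=73.9792 payoff=19.8908 vs cont=20.2504 → 20.2504 [wait]  node(2,1) S=91.9600 payoff=1.9100 vs cont=8.2026 → 8.2026 [wait]  node(2,2) S=114.3110 payoff=0.0000 vs cont=1.8015 → 1.8015 [wait]  ⇒ S*(2)=-
t_1: node(1,0) S=82.4811 payoff=11.3889 vs cont=14.2146 → 14.2146 [wait]  node(1,1) S=102.5282 payoff=0.0000 vs cont=5.0082 → 5.0082 [wait]  ⇒ S*(1)=-
t_0: node(0,0) S=91.9600 payoff=1.9100 vs cont=9.6085 → 9.6085 [wait]  ⇒ S*(0)=-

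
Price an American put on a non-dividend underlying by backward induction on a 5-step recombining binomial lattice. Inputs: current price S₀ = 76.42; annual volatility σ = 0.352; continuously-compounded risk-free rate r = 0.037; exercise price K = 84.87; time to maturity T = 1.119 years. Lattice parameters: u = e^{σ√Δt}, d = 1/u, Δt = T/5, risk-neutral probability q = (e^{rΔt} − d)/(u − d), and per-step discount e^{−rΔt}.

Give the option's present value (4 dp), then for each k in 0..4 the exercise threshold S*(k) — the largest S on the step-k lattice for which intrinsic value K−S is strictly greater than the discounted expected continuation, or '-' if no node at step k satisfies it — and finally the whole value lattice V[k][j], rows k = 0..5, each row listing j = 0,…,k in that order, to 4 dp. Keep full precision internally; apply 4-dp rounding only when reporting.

price = 14.9030
boundary = - - 54.7731 46.3711 54.7731
tree:
14.9030
21.6443 7.9526
30.0969 12.9806 2.7142
38.4989 20.3771 5.2968 0.0000
45.6120 30.0969 10.3369 0.0000 0.0000
51.6340 38.4989 20.1725 0.0000 0.0000 0.0000

params: Δt=0.22380 u=1.18119 d=0.84660 q=0.48332 e^(-rΔt)=0.99175
t_5 payoffs: 51.6340 38.4989 20.1725 0.0000 0.0000 0.0000
t_4: node(4,0) S=39.2580 payoff=45.6120 vs cont=44.9121 → 45.6120 [stop]  node(4,1) S=54.7731 payoff=30.0969 vs cont=29.3970 → 30.0969 [stop]  node(4,2) S=76.4200 payoff=8.4500 vs cont=10.3369 → 10.3369 [wait]  node(4,3) S=106.6219 payoff=0.0000 vs cont=0.0000 → 0.0000 [wait]  node(4,4) S=148.7600 payoff=0.0000 vs cont=0.0000 → 0.0000 [wait]  ⇒ S*(4)=54.7731
t_3: node(3,0) S=46.3711 payoff=38.4989 vs cont=37.7990 → 38.4989 [stop]  node(3,1) S=64.6975 payoff=20.1725 vs cont=20.3771 → 20.3771 [wait]  node(3,2) S=90.2665 payoff=0.0000 vs cont=5.2968 → 5.2968 [wait]  node(3,3) S=125.9408 payoff=0.0000 vs cont=0.0000 → 0.0000 [wait]  ⇒ S*(3)=46.3711
t_2: node(2,0) S=54.7731 payoff=30.0969 vs cont=29.4951 → 30.0969 [stop]  node(2,1) S=76.4200 payoff=8.4500 vs cont=12.9806 → 12.9806 [wait]  node(2,2) S=106.6219 payoff=0.0000 vs cont=2.7142 → 2.7142 [wait]  ⇒ S*(2)=54.7731
t_1: node(1,0) S=64.6975 payoff=20.1725 vs cont=21.6443 → 21.6443 [wait]  node(1,1) S=90.2665 payoff=0.0000 vs cont=7.9526 → 7.9526 [wait]  ⇒ S*(1)=-
t_0: node(0,0) S=76.4200 payoff=8.4500 vs cont=14.9030 → 14.9030 [wait]  ⇒ S*(0)=-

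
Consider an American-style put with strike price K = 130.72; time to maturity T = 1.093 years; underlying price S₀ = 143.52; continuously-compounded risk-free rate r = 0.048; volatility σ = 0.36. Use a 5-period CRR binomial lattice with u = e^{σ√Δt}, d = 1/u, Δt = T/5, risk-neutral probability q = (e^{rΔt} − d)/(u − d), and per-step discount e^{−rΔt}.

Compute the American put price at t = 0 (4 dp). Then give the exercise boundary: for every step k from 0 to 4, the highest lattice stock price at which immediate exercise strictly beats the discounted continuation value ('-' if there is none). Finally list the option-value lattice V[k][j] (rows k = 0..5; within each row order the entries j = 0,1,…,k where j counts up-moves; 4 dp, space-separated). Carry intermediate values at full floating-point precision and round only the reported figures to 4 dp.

price = 12.7013
boundary = - - - 86.6194 102.4977
tree:
12.7013
19.9431 5.4139
30.3144 9.5440 1.2182
44.1006 16.5735 2.4101 0.0000
57.5192 28.2223 4.7682 0.0000 0.0000
68.8590 44.1006 9.4333 0.0000 0.0000 0.0000

Δt=0.21860  u=1.18331  d=0.84509  q=0.48921  discount=0.98956
step 5 (expiry): payoffs max(K−S,0) = 68.8590 44.1006 9.4333 0.0000 0.0000 0.0000
step 4: (k=4,j=0): S=73.2008, (K−S)⁺=57.5192, hold=56.1547 ⇒ V=57.5192 exercise | (k=4,j=1): S=102.4977, (K−S)⁺=28.2223, hold=26.8578 ⇒ V=28.2223 exercise | (k=4,j=2): S=143.5200, (K−S)⁺=0.0000, hold=4.7682 ⇒ V=4.7682 continue | (k=4,j=3): S=200.9604, (K−S)⁺=0.0000, hold=0.0000 ⇒ V=0.0000 continue | (k=4,j=4): S=281.3900, (K−S)⁺=0.0000, hold=0.0000 ⇒ V=0.0000 continue  boundary S*=102.4977
step 3: (k=3,j=0): S=86.6194, (K−S)⁺=44.1006, hold=42.7361 ⇒ V=44.1006 exercise | (k=3,j=1): S=121.2867, (K−S)⁺=9.4333, hold=16.5735 ⇒ V=16.5735 continue | (k=3,j=2): S=169.8289, (K−S)⁺=0.0000, hold=2.4101 ⇒ V=2.4101 continue | (k=3,j=3): S=237.7988, (K−S)⁺=0.0000, hold=0.0000 ⇒ V=0.0000 continue  boundary S*=86.6194
step 2: (k=2,j=0): S=102.4977, (K−S)⁺=28.2223, hold=30.3144 ⇒ V=30.3144 continue | (k=2,j=1): S=143.5200, (K−S)⁺=0.0000, hold=9.5440 ⇒ V=9.5440 continue | (k=2,j=2): S=200.9604, (K−S)⁺=0.0000, hold=1.2182 ⇒ V=1.2182 continue  boundary S*=-
step 1: (k=1,j=0): S=121.2867, (K−S)⁺=9.4333, hold=19.9431 ⇒ V=19.9431 continue | (k=1,j=1): S=169.8289, (K−S)⁺=0.0000, hold=5.4139 ⇒ V=5.4139 continue  boundary S*=-
step 0: (k=0,j=0): S=143.5200, (K−S)⁺=0.0000, hold=12.7013 ⇒ V=12.7013 continue  boundary S*=-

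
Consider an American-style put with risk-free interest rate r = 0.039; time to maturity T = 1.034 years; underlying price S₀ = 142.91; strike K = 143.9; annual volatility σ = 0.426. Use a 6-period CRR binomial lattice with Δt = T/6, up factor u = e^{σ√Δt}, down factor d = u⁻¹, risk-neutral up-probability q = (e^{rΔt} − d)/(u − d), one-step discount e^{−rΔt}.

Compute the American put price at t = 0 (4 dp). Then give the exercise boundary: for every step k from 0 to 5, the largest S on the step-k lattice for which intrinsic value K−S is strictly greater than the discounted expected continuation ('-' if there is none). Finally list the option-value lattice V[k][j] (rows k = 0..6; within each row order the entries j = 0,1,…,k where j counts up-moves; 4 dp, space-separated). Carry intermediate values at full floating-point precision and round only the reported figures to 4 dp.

price = 21.9631
boundary = - - - 84.0724 100.3359 119.7456
tree:
21.9631
31.9592 11.2210
44.7826 18.2324 3.6268
59.8276 28.7813 6.8260 0.1405
73.4550 43.5641 12.8428 0.2694 0.0000
84.8735 59.8276 24.1544 0.5164 0.0000 0.0000
94.4411 73.4550 43.5641 0.9900 0.0000 0.0000 0.0000

params: Δt=0.17233 u=1.19345 d=0.83791 q=0.47487 e^(-rΔt)=0.99330
t_6 payoffs: 94.4411 73.4550 43.5641 0.9900 0.0000 0.0000 0.0000
t_5: node(5,0) S=59.0265 payoff=84.8735 vs cont=83.9096 → 84.8735 [stop]  node(5,1) S=84.0724 payoff=59.8276 vs cont=58.8637 → 59.8276 [stop]  node(5,2) S=119.7456 payoff=24.1544 vs cont=23.1905 → 24.1544 [stop]  node(5,3) S=170.5555 payoff=0.0000 vs cont=0.5164 → 0.5164 [wait]  node(5,4) S=242.9248 payoff=0.0000 vs cont=0.0000 → 0.0000 [wait]  node(5,5) S=346.0015 payoff=0.0000 vs cont=0.0000 → 0.0000 [wait]  ⇒ S*(5)=119.7456
t_4: node(4,0) S=70.4450 payoff=73.4550 vs cont=72.4911 → 73.4550 [stop]  node(4,1) S=100.3359 payoff=43.5641 vs cont=42.6002 → 43.5641 [stop]  node(4,2) S=142.9100 payoff=0.9900 vs cont=12.8428 → 12.8428 [wait]  node(4,3) S=203.5489 payoff=0.0000 vs cont=0.2694 → 0.2694 [wait]  node(4,4) S=289.9178 payoff=0.0000 vs cont=0.0000 → 0.0000 [wait]  ⇒ S*(4)=100.3359
t_3: node(3,0) S=84.0724 payoff=59.8276 vs cont=58.8637 → 59.8276 [stop]  node(3,1) S=119.7456 payoff=24.1544 vs cont=28.7813 → 28.7813 [wait]  node(3,2) S=170.5555 payoff=0.0000 vs cont=6.8260 → 6.8260 [wait]  node(3,3) S=242.9248 payoff=0.0000 vs cont=0.1405 → 0.1405 [wait]  ⇒ S*(3)=84.0724
t_2: node(2,0) S=100.3359 payoff=43.5641 vs cont=44.7826 → 44.7826 [wait]  node(2,1) S=142.9100 payoff=0.9900 vs cont=18.2324 → 18.2324 [wait]  node(2,2) S=203.5489 payoff=0.0000 vs cont=3.6268 → 3.6268 [wait]  ⇒ S*(2)=-
t_1: node(1,0) S=119.7456 payoff=24.1544 vs cont=31.9592 → 31.9592 [wait]  node(1,1) S=170.5555 payoff=0.0000 vs cont=11.2210 → 11.2210 [wait]  ⇒ S*(1)=-
t_0: node(0,0) S=142.9100 payoff=0.9900 vs cont=21.9631 → 21.9631 [wait]  ⇒ S*(0)=-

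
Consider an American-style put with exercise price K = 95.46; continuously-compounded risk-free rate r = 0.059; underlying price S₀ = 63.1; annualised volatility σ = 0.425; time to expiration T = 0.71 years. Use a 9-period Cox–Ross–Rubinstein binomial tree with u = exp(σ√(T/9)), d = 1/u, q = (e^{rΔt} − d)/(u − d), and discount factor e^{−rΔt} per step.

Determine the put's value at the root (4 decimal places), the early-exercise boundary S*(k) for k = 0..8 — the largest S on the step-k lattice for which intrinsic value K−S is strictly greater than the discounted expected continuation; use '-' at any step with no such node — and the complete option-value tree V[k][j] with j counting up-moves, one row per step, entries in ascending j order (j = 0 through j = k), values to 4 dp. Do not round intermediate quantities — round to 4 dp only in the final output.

price = 32.5472
boundary = - 55.9999 63.1000 55.9999 63.1000 55.9999 63.1000 71.1003 80.1149
tree:
32.5472
39.4601 25.6532
45.7612 32.3600 18.9083
51.3534 39.4601 25.1702 12.5627
56.3163 45.7612 32.3600 17.9175 7.1020
60.7208 51.3534 39.4601 24.6248 11.0983 3.0051
64.6297 56.3163 45.7612 32.3600 16.7985 5.2639 0.6798
68.0988 60.7208 51.3534 39.4601 24.3597 9.0788 1.3384 0.0000
71.1775 64.6297 56.3163 45.7612 32.3600 15.3451 2.6350 0.0000 0.0000
73.9098 68.0988 60.7208 51.3534 39.4601 24.3597 5.1876 0.0000 0.0000 0.0000

params: Δt=0.07889 u=1.12679 d=0.88748 q=0.48969 e^(-rΔt)=0.99536
t_9 payoffs: 73.9098 68.0988 60.7208 51.3534 39.4601 24.3597 5.1876 0.0000 0.0000 0.0000
t_8: node(8,0) S=24.2825 payoff=71.1775 vs cont=70.7342 → 71.1775 [stop]  node(8,1) S=30.8303 payoff=64.6297 vs cont=64.1864 → 64.6297 [stop]  node(8,2) S=39.1437 payoff=56.3163 vs cont=55.8730 → 56.3163 [stop]  node(8,3) S=49.6988 payoff=45.7612 vs cont=45.3180 → 45.7612 [stop]  node(8,4) S=63.1000 payoff=32.3600 vs cont=31.9167 → 32.3600 [stop]  node(8,5) S=80.1149 payoff=15.3451 vs cont=14.9018 → 15.3451 [stop]  node(8,6) S=101.7178 payoff=0.0000 vs cont=2.6350 → 2.6350 [wait]  node(8,7) S=129.1460 payoff=0.0000 vs cont=0.0000 → 0.0000 [wait]  node(8,8) S=163.9702 payoff=0.0000 vs cont=0.0000 → 0.0000 [wait]  ⇒ S*(8)=80.1149
t_7: node(7,0) S=27.3612 payoff=68.0988 vs cont=67.6555 → 68.0988 [stop]  node(7,1) S=34.7392 payoff=60.7208 vs cont=60.2775 → 60.7208 [stop]  node(7,2) S=44.1066 payoff=51.3534 vs cont=50.9101 → 51.3534 [stop]  node(7,3) S=55.9999 payoff=39.4601 vs cont=39.0168 → 39.4601 [stop]  node(7,4) S=71.1003 payoff=24.3597 vs cont=23.9164 → 24.3597 [stop]  node(7,5) S=90.2724 payoff=5.1876 vs cont=9.0788 → 9.0788 [wait]  node(7,6) S=114.6144 payoff=0.0000 vs cont=1.3384 → 1.3384 [wait]  node(7,7) S=145.5201 payoff=0.0000 vs cont=0.0000 → 0.0000 [wait]  ⇒ S*(7)=71.1003
t_6: node(6,0) S=30.8303 payoff=64.6297 vs cont=64.1864 → 64.6297 [stop]  node(6,1) S=39.1437 payoff=56.3163 vs cont=55.8730 → 56.3163 [stop]  node(6,2) S=49.6988 payoff=45.7612 vs cont=45.3180 → 45.7612 [stop]  node(6,3) S=63.1000 payoff=32.3600 vs cont=31.9167 → 32.3600 [stop]  node(6,4) S=80.1149 payoff=15.3451 vs cont=16.7985 → 16.7985 [wait]  node(6,5) S=101.7178 payoff=0.0000 vs cont=5.2639 → 5.2639 [wait]  node(6,6) S=129.1460 payoff=0.0000 vs cont=0.6798 → 0.6798 [wait]  ⇒ S*(6)=63.1000
t_5: node(5,0) S=34.7392 payoff=60.7208 vs cont=60.2775 → 60.7208 [stop]  node(5,1) S=44.1066 payoff=51.3534 vs cont=50.9101 → 51.3534 [stop]  node(5,2) S=55.9999 payoff=39.4601 vs cont=39.0168 → 39.4601 [stop]  node(5,3) S=71.1003 payoff=24.3597 vs cont=24.6248 → 24.6248 [wait]  node(5,4) S=90.2724 payoff=5.1876 vs cont=11.0983 → 11.0983 [wait]  node(5,5) S=114.6144 payoff=0.0000 vs cont=3.0051 → 3.0051 [wait]  ⇒ S*(5)=55.9999
t_4: node(4,0) S=39.1437 payoff=56.3163 vs cont=55.8730 → 56.3163 [stop]  node(4,1) S=49.6988 payoff=45.7612 vs cont=45.3180 → 45.7612 [stop]  node(4,2) S=63.1000 payoff=32.3600 vs cont=32.0459 → 32.3600 [stop]  node(4,3) S=80.1149 payoff=15.3451 vs cont=17.9175 → 17.9175 [wait]  node(4,4) S=101.7178 payoff=0.0000 vs cont=7.1020 → 7.1020 [wait]  ⇒ S*(4)=63.1000
t_3: node(3,0) S=44.1066 payoff=51.3534 vs cont=50.9101 → 51.3534 [stop]  node(3,1) S=55.9999 payoff=39.4601 vs cont=39.0168 → 39.4601 [stop]  node(3,2) S=71.1003 payoff=24.3597 vs cont=25.1702 → 25.1702 [wait]  node(3,3) S=90.2724 payoff=5.1876 vs cont=12.5627 → 12.5627 [wait]  ⇒ S*(3)=55.9999
t_2: node(2,0) S=49.6988 payoff=45.7612 vs cont=45.3180 → 45.7612 [stop]  node(2,1) S=63.1000 payoff=32.3600 vs cont=32.3118 → 32.3600 [stop]  node(2,2) S=80.1149 payoff=15.3451 vs cont=18.9083 → 18.9083 [wait]  ⇒ S*(2)=63.1000
t_1: node(1,0) S=55.9999 payoff=39.4601 vs cont=39.0168 → 39.4601 [stop]  node(1,1) S=71.1003 payoff=24.3597 vs cont=25.6532 → 25.6532 [wait]  ⇒ S*(1)=55.9999
t_0: node(0,0) S=63.1000 payoff=32.3600 vs cont=32.5472 → 32.5472 [wait]  ⇒ S*(0)=-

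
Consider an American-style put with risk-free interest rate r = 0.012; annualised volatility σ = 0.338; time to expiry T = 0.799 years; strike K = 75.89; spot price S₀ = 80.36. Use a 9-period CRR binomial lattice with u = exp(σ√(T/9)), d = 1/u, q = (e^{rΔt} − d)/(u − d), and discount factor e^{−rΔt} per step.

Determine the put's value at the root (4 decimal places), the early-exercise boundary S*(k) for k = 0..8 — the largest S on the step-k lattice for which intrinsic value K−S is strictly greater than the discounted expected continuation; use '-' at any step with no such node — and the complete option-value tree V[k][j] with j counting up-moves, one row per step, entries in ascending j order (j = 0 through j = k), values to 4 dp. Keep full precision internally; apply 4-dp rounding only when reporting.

price = 7.1271
boundary = - - - - - 48.5683 53.7143 59.4056 65.7000
tree:
7.1271
9.9099 4.1298
13.4154 6.1362 1.9665
17.6164 8.8965 3.1611 0.6774
22.3538 12.5259 4.9864 1.1917 0.1220
27.3217 17.0244 7.6828 2.0779 0.2348 0.0000
31.9747 22.1757 11.4844 3.5835 0.4522 0.0000 0.0000
36.1820 27.3217 16.4844 6.0961 0.8708 0.0000 0.0000 0.0000
39.9862 31.9747 22.1757 10.1900 1.6768 0.0000 0.0000 0.0000 0.0000
43.4259 36.1820 27.3217 16.4844 3.2288 0.0000 0.0000 0.0000 0.0000 0.0000

Δt=0.08878  u=1.10595  d=0.90420  q=0.48013  discount=0.99894
step 9 (expiry): payoffs max(K−S,0) = 43.4259 36.1820 27.3217 16.4844 3.2288 0.0000 0.0000 0.0000 0.0000 0.0000
step 8: (k=8,j=0): S=35.9038, (K−S)⁺=39.9862, hold=39.9054 ⇒ V=39.9862 exercise | (k=8,j=1): S=43.9153, (K−S)⁺=31.9747, hold=31.8939 ⇒ V=31.9747 exercise | (k=8,j=2): S=53.7143, (K−S)⁺=22.1757, hold=22.0949 ⇒ V=22.1757 exercise | (k=8,j=3): S=65.7000, (K−S)⁺=10.1900, hold=10.1092 ⇒ V=10.1900 exercise | (k=8,j=4): S=80.3600, (K−S)⁺=0.0000, hold=1.6768 ⇒ V=1.6768 continue | (k=8,j=5): S=98.2912, (K−S)⁺=0.0000, hold=0.0000 ⇒ V=0.0000 continue | (k=8,j=6): S=120.2236, (K−S)⁺=0.0000, hold=0.0000 ⇒ V=0.0000 continue | (k=8,j=7): S=147.0498, (K−S)⁺=0.0000, hold=0.0000 ⇒ V=0.0000 continue | (k=8,j=8): S=179.8619, (K−S)⁺=0.0000, hold=0.0000 ⇒ V=0.0000 continue  boundary S*=65.7000
step 7: (k=7,j=0): S=39.7080, (K−S)⁺=36.1820, hold=36.1012 ⇒ V=36.1820 exercise | (k=7,j=1): S=48.5683, (K−S)⁺=27.3217, hold=27.2409 ⇒ V=27.3217 exercise | (k=7,j=2): S=59.4056, (K−S)⁺=16.4844, hold=16.4036 ⇒ V=16.4844 exercise | (k=7,j=3): S=72.6612, (K−S)⁺=3.2288, hold=6.0961 ⇒ V=6.0961 continue | (k=7,j=4): S=88.8745, (K−S)⁺=0.0000, hold=0.8708 ⇒ V=0.8708 continue | (k=7,j=5): S=108.7057, (K−S)⁺=0.0000, hold=0.0000 ⇒ V=0.0000 continue | (k=7,j=6): S=132.9618, (K−S)⁺=0.0000, hold=0.0000 ⇒ V=0.0000 continue | (k=7,j=7): S=162.6304, (K−S)⁺=0.0000, hold=0.0000 ⇒ V=0.0000 continue  boundary S*=59.4056
step 6: (k=6,j=0): S=43.9153, (K−S)⁺=31.9747, hold=31.8939 ⇒ V=31.9747 exercise | (k=6,j=1): S=53.7143, (K−S)⁺=22.1757, hold=22.0949 ⇒ V=22.1757 exercise | (k=6,j=2): S=65.7000, (K−S)⁺=10.1900, hold=11.4844 ⇒ V=11.4844 continue | (k=6,j=3): S=80.3600, (K−S)⁺=0.0000, hold=3.5835 ⇒ V=3.5835 continue | (k=6,j=4): S=98.2912, (K−S)⁺=0.0000, hold=0.4522 ⇒ V=0.4522 continue | (k=6,j=5): S=120.2236, (K−S)⁺=0.0000, hold=0.0000 ⇒ V=0.0000 continue | (k=6,j=6): S=147.0498, (K−S)⁺=0.0000, hold=0.0000 ⇒ V=0.0000 continue  boundary S*=53.7143
step 5: (k=5,j=0): S=48.5683, (K−S)⁺=27.3217, hold=27.2409 ⇒ V=27.3217 exercise | (k=5,j=1): S=59.4056, (K−S)⁺=16.4844, hold=17.0244 ⇒ V=17.0244 continue | (k=5,j=2): S=72.6612, (K−S)⁺=3.2288, hold=7.6828 ⇒ V=7.6828 continue | (k=5,j=3): S=88.8745, (K−S)⁺=0.0000, hold=2.0779 ⇒ V=2.0779 continue | (k=5,j=4): S=108.7057, (K−S)⁺=0.0000, hold=0.2348 ⇒ V=0.2348 continue | (k=5,j=5): S=132.9618, (K−S)⁺=0.0000, hold=0.0000 ⇒ V=0.0000 continue  boundary S*=48.5683
step 4: (k=4,j=0): S=53.7143, (K−S)⁺=22.1757, hold=22.3538 ⇒ V=22.3538 continue | (k=4,j=1): S=65.7000, (K−S)⁺=10.1900, hold=12.5259 ⇒ V=12.5259 continue | (k=4,j=2): S=80.3600, (K−S)⁺=0.0000, hold=4.9864 ⇒ V=4.9864 continue | (k=4,j=3): S=98.2912, (K−S)⁺=0.0000, hold=1.1917 ⇒ V=1.1917 continue | (k=4,j=4): S=120.2236, (K−S)⁺=0.0000, hold=0.1220 ⇒ V=0.1220 continue  boundary S*=-
step 3: (k=3,j=0): S=59.4056, (K−S)⁺=16.4844, hold=17.6164 ⇒ V=17.6164 continue | (k=3,j=1): S=72.6612, (K−S)⁺=3.2288, hold=8.8965 ⇒ V=8.8965 continue | (k=3,j=2): S=88.8745, (K−S)⁺=0.0000, hold=3.1611 ⇒ V=3.1611 continue | (k=3,j=3): S=108.7057, (K−S)⁺=0.0000, hold=0.6774 ⇒ V=0.6774 continue  boundary S*=-
step 2: (k=2,j=0): S=65.7000, (K−S)⁺=10.1900, hold=13.4154 ⇒ V=13.4154 continue | (k=2,j=1): S=80.3600, (K−S)⁺=0.0000, hold=6.1362 ⇒ V=6.1362 continue | (k=2,j=2): S=98.2912, (K−S)⁺=0.0000, hold=1.9665 ⇒ V=1.9665 continue  boundary S*=-
step 1: (k=1,j=0): S=72.6612, (K−S)⁺=3.2288, hold=9.9099 ⇒ V=9.9099 continue | (k=1,j=1): S=88.8745, (K−S)⁺=0.0000, hold=4.1298 ⇒ V=4.1298 continue  boundary S*=-
step 0: (k=0,j=0): S=80.3600, (K−S)⁺=0.0000, hold=7.1271 ⇒ V=7.1271 continue  boundary S*=-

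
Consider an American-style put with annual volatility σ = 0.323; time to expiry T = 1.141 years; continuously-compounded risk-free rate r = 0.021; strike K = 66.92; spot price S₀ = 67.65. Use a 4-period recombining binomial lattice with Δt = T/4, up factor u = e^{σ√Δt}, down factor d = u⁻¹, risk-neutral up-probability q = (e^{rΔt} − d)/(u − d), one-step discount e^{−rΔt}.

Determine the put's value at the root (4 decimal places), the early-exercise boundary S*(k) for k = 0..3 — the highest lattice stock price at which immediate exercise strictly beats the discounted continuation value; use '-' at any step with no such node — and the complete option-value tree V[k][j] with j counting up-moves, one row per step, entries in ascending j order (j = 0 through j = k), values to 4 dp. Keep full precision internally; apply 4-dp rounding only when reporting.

price = 7.7629
boundary = - - 47.9101 56.9308
tree:
7.7629
12.3947 2.7277
19.0099 5.2199 0.0000
26.6013 9.9892 0.0000 0.0000
32.9898 19.0099 0.0000 0.0000 0.0000

Δt=0.28525  u=1.18828  d=0.84155  q=0.47431  discount=0.99403
step 4 (expiry): payoffs max(K−S,0) = 32.9898 19.0099 0.0000 0.0000 0.0000
step 3: (k=3,j=0): S=40.3187, (K−S)⁺=26.6013, hold=26.2016 ⇒ V=26.6013 exercise | (k=3,j=1): S=56.9308, (K−S)⁺=9.9892, hold=9.9337 ⇒ V=9.9892 exercise | (k=3,j=2): S=80.3874, (K−S)⁺=0.0000, hold=0.0000 ⇒ V=0.0000 continue | (k=3,j=3): S=113.5086, (K−S)⁺=0.0000, hold=0.0000 ⇒ V=0.0000 continue  boundary S*=56.9308
step 2: (k=2,j=0): S=47.9101, (K−S)⁺=19.0099, hold=18.6102 ⇒ V=19.0099 exercise | (k=2,j=1): S=67.6500, (K−S)⁺=0.0000, hold=5.2199 ⇒ V=5.2199 continue | (k=2,j=2): S=95.5231, (K−S)⁺=0.0000, hold=0.0000 ⇒ V=0.0000 continue  boundary S*=47.9101
step 1: (k=1,j=0): S=56.9308, (K−S)⁺=9.9892, hold=12.3947 ⇒ V=12.3947 continue | (k=1,j=1): S=80.3874, (K−S)⁺=0.0000, hold=2.7277 ⇒ V=2.7277 continue  boundary S*=-
step 0: (k=0,j=0): S=67.6500, (K−S)⁺=0.0000, hold=7.7629 ⇒ V=7.7629 continue  boundary S*=-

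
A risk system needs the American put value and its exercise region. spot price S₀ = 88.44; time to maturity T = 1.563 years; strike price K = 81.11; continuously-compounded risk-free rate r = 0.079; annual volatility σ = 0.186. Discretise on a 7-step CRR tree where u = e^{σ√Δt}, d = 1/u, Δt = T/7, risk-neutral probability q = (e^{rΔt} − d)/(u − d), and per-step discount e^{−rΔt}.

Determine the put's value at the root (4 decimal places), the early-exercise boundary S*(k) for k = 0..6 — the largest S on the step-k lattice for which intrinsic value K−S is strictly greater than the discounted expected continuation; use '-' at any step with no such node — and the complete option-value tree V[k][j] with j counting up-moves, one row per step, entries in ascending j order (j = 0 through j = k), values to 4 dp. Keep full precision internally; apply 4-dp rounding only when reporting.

Δt=0.22329, u=1.09187, d=0.91586, q=0.57915, disc=e^(-rΔt)=0.98252
k=7 terminal: V=max(K-S,0) → 33.3070 24.1203 13.1682 0.1113 0.0000 0.0000 0.0000 0.0000
k=6: j=0 S=52.1946 intr=28.9154 cont=27.4972 V=28.9154[EX]; j=1 S=62.2253 intr=18.8847 cont=17.4665 V=18.8847[EX]; j=2 S=74.1836 intr=6.9264 cont=5.5082 V=6.9264[EX]; j=3 S=88.4400 intr=0.0000 cont=0.0460 V=0.0460[hold]; j=4 S=105.4362 intr=0.0000 cont=0.0000 V=0.0000[hold]; j=5 S=125.6987 intr=0.0000 cont=0.0000 V=0.0000[hold]; j=6 S=149.8551 intr=0.0000 cont=0.0000 V=0.0000[hold]  S*(6)=74.1836
k=5: j=0 S=56.9897 intr=24.1203 cont=22.7021 V=24.1203[EX]; j=1 S=67.9418 intr=13.1682 cont=11.7500 V=13.1682[EX]; j=2 S=80.9987 intr=0.1113 cont=2.8902 V=2.8902[hold]; j=3 S=96.5649 intr=0.0000 cont=0.0190 V=0.0190[hold]; j=4 S=115.1225 intr=0.0000 cont=0.0000 V=0.0000[hold]; j=5 S=137.2465 intr=0.0000 cont=0.0000 V=0.0000[hold]  S*(5)=67.9418
k=4: j=0 S=62.2253 intr=18.8847 cont=17.4665 V=18.8847[EX]; j=1 S=74.1836 intr=6.9264 cont=7.0895 V=7.0895[hold]; j=2 S=88.4400 intr=0.0000 cont=1.2059 V=1.2059[hold]; j=3 S=105.4362 intr=0.0000 cont=0.0079 V=0.0079[hold]; j=4 S=125.6987 intr=0.0000 cont=0.0000 V=0.0000[hold]  S*(4)=62.2253
k=3: j=0 S=67.9418 intr=13.1682 cont=11.8428 V=13.1682[EX]; j=1 S=80.9987 intr=0.1113 cont=3.6176 V=3.6176[hold]; j=2 S=96.5649 intr=0.0000 cont=0.5031 V=0.5031[hold]; j=3 S=115.1225 intr=0.0000 cont=0.0033 V=0.0033[hold]  S*(3)=67.9418
k=2: j=0 S=74.1836 intr=6.9264 cont=7.5034 V=7.5034[hold]; j=1 S=88.4400 intr=0.0000 cont=1.7821 V=1.7821[hold]; j=2 S=105.4362 intr=0.0000 cont=0.2099 V=0.2099[hold]  S*(2)=-
k=1: j=0 S=80.9987 intr=0.1113 cont=4.1167 V=4.1167[hold]; j=1 S=96.5649 intr=0.0000 cont=0.8563 V=0.8563[hold]  S*(1)=-
k=0: j=0 S=88.4400 intr=0.0000 cont=2.1895 V=2.1895[hold]  S*(0)=-

price = 2.1895
boundary = - - - 67.9418 62.2253 67.9418 74.1836
tree:
2.1895
4.1167 0.8563
7.5034 1.7821 0.2099
13.1682 3.6176 0.5031 0.0033
18.8847 7.0895 1.2059 0.0079 0.0000
24.1203 13.1682 2.8902 0.0190 0.0000 0.0000
28.9154 18.8847 6.9264 0.0460 0.0000 0.0000 0.0000
33.3070 24.1203 13.1682 0.1113 0.0000 0.0000 0.0000 0.0000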